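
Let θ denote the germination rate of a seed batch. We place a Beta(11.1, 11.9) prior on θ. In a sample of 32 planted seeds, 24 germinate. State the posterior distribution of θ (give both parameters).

The binomial likelihood is conjugate to the Beta prior: with 24 successes and 8 failures, the posterior is Beta(11.1+24, 11.9+8) = Beta(35.1, 19.9).

Posterior: Beta(35.1, 19.9)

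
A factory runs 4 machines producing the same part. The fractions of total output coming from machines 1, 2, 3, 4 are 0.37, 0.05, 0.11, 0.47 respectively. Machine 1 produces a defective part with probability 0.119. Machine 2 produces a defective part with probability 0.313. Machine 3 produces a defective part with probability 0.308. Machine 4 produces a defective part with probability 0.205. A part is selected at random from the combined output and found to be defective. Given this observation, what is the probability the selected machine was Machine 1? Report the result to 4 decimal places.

Posterior probability ≈ 0.2318

P(defective|M1) = 0.119; P(defective|M2) = 0.313; P(defective|M3) = 0.308; P(defective|M4) = 0.205.
Prior × likelihood for each source: 0.37·0.119=0.04403, 0.05·0.313=0.01565, 0.11·0.308=0.03388, 0.47·0.205=0.09635. Summing gives P(defective) = 0.18991.
P(Machine 1 | defective) = 0.04403 / 0.18991 = 0.2318.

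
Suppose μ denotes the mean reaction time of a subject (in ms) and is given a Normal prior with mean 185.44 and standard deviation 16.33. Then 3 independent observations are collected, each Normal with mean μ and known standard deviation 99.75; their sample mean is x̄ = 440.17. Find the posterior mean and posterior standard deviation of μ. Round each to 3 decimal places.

Posterior mean ≈ 204.397; posterior SD ≈ 15.711

Prior precision 1/τ₀² = 1/16.33² = 0.00374997; data precision n/σ² = 3/99.75² = 0.00030151.
Posterior precision = 0.00374997 + 0.00030151 = 0.00405147, giving posterior SD = 1/√0.00405147 = 15.711.
Posterior mean = (0.00374997·185.44 + 0.00030151·440.17) / 0.00405147 = 204.397.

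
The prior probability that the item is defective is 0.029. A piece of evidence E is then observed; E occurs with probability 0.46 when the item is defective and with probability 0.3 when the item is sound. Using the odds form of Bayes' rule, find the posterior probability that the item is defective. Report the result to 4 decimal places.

Prior odds = 0.029/(1−0.029) = 0.029866. In log-odds, ln(0.029866) = -3.5110.
Add log likelihood ratio: ln(1.5333) = 0.42744.
Posterior log-odds = -3.0836, so posterior odds = exp(-3.0836) = 0.045795. Converting, P(H|E) = 0.045795/1.0458 = 0.0438.

Posterior probability ≈ 0.0438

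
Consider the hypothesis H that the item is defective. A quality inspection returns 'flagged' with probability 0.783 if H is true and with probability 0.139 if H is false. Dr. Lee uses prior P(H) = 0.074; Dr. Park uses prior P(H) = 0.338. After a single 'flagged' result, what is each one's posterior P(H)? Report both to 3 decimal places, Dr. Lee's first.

Dr. Lee: 0.310; Dr. Park: 0.742

P('+'|H) = 0.783, P('+'|¬H) = 0.139.
Dr. Lee: numerator 0.783·0.074 = 0.057942; evidence = 0.057942+0.139·0.926 = 0.18666; posterior = 0.310.
Dr. Park: numerator 0.783·0.338 = 0.26465; evidence = 0.26465+0.139·0.662 = 0.35667; posterior = 0.742.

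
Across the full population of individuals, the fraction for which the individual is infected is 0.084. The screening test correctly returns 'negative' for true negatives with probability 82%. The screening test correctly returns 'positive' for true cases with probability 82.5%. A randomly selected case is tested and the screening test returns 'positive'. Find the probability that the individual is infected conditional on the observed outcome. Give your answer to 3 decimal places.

Write H for 'the individual is infected'. Prior odds H:¬H = 0.084/0.916 = 0.091703. For the 'positive' outcome, the likelihood ratio is 0.825/0.18 = 4.5833.
Posterior odds = 0.091703 × 4.5833 = 0.42031, so P(H|E) = 0.42031/(1+0.42031) = 0.296.

P(H | E) ≈ 0.296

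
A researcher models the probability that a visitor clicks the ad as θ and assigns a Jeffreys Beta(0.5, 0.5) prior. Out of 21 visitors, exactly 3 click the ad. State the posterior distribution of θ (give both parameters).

Posterior: Beta(3.5, 18.5)

The binomial likelihood is conjugate to the Beta prior: with 3 successes and 18 failures, the posterior is Beta(0.5+3, 0.5+18) = Beta(3.5, 18.5).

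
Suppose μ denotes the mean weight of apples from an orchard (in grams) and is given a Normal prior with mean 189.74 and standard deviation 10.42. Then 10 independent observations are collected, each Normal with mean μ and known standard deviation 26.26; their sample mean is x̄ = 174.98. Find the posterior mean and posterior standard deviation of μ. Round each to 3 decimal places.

With known σ, the Normal prior is conjugate. Weight on the data is w = (n/σ²)/(n/σ² + 1/τ₀²) = 0.0145014/(0.0145014+0.00921010) = 0.61158.
Posterior mean = w·x̄ + (1−w)·μ₀ = 0.61158·174.98 + 0.38842·189.74 = 180.713. Posterior variance = 1/(0.0145014+0.00921010) = 42.1736, so SD = 6.494.

Posterior mean ≈ 180.713; posterior SD ≈ 6.494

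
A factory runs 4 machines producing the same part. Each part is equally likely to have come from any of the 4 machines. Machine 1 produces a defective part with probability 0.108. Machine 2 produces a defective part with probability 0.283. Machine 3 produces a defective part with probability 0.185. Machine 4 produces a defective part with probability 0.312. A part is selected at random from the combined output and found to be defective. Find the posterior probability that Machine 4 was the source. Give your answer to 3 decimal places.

Posterior probability ≈ 0.351

P(defective|M1) = 0.108; P(defective|M2) = 0.283; P(defective|M3) = 0.185; P(defective|M4) = 0.312.
Prior × likelihood for each source: 0.25·0.108=0.02700, 0.25·0.283=0.07075, 0.25·0.185=0.04625, 0.25·0.312=0.07800. Summing gives P(defective) = 0.22200.
P(Machine 4 | defective) = 0.07800 / 0.22200 = 0.351.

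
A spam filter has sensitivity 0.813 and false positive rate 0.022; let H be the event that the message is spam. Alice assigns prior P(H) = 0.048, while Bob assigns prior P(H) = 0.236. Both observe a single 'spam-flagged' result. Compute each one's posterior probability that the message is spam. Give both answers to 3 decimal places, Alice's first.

Alice: 0.651; Bob: 0.919

The likelihood ratio for a 'spam-flagged' result is 0.813/0.022 = 36.955.
Alice: prior odds 0.048/0.952 = 0.050420; posterior odds 1.8633; posterior probability 0.651.
Bob: prior odds 0.236/0.764 = 0.30890; posterior odds 11.415; posterior probability 0.919.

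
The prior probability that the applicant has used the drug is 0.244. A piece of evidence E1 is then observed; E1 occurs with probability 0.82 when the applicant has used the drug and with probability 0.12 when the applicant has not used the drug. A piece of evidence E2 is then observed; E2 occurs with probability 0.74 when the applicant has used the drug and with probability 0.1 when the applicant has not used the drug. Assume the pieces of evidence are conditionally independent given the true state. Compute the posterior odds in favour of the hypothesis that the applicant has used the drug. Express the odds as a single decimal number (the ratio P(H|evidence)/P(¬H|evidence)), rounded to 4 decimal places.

Posterior odds ≈ 16.3205

Prior odds = 0.244/(1−0.244) = 0.32275. In log-odds, ln(0.32275) = -1.1309.
Add log likelihood ratios: ln(6.8333) + ln(7.4000) = 3.9233.
Posterior log-odds = 2.7924, so posterior odds = exp(2.7924) = 16.320.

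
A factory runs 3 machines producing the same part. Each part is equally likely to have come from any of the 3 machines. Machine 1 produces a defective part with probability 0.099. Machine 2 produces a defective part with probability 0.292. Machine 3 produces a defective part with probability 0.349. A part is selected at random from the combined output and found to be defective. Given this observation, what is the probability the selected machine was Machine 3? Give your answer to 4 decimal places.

Tabulate prior·likelihood by source: [1] prior 0.333333, lik 0.099, product 0.03300; [2] prior 0.333333, lik 0.292, product 0.09733; [3] prior 0.333333, lik 0.349, product 0.1163.
Normalizing constant = 0.24667; the posterior for Machine 3 is its product over the sum, 0.1163/0.24667 = 0.4716.

Posterior probability ≈ 0.4716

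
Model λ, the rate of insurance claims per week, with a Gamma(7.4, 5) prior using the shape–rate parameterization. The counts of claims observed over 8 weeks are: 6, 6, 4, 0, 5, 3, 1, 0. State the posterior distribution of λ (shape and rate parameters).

Posterior: Gamma(shape=32.4, rate=13)

The Poisson likelihood adds the total count to the shape and the number of exposure periods to the rate. Here ∑xᵢ = 25 and n = 8, so shape 7.4→32.4 and rate 5→13.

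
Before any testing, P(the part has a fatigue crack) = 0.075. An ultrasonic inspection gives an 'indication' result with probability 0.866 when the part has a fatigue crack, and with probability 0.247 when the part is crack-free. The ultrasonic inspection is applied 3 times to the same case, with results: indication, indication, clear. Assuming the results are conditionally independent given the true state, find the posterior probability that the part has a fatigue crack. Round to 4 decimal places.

Let H be the event that the part has a fatigue crack; start with P(H) = 0.075. P('indication'|H) = 0.866, P('indication'|¬H) = 0.247.
Update on result 1 ('indication'): P(H) ← 0.866·0.0750 / (0.866·0.0750 + 0.247·0.9250) = 0.064950/0.29342 = 0.2214.
Update on result 2 ('indication'): P(H) ← 0.866·0.2214 / (0.866·0.2214 + 0.247·0.7786) = 0.19169/0.38402 = 0.4992.
Update on result 3 ('clear'): P(H) ← 0.134·0.4992 / (0.134·0.4992 + 0.753·0.5008) = 0.066889/0.44401 = 0.1506.

Posterior P(H) ≈ 0.1506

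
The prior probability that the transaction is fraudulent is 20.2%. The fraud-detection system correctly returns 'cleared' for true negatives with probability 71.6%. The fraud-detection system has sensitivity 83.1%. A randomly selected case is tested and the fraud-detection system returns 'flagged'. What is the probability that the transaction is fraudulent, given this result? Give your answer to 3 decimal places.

Let H be the event that the transaction is fraudulent. P(H) = 0.202, so P(¬H) = 0.798. With E the 'flagged' result, P(E|H) = 0.831 and P(E|¬H) = 0.284.
P(E) = 0.831·0.202 + 0.284·0.798 = 0.16786 + 0.22663 = 0.39449.
By Bayes' theorem, P(H|E) = 0.16786 / 0.39449 = 0.426.

P(H | E) ≈ 0.426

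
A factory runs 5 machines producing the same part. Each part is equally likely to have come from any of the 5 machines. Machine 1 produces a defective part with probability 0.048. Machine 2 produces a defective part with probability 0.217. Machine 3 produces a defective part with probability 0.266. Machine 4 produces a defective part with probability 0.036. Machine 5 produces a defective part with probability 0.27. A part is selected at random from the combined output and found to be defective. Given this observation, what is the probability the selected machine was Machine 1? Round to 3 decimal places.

Tabulate prior·likelihood by source: [1] prior 0.2, lik 0.048, product 0.009600; [2] prior 0.2, lik 0.217, product 0.04340; [3] prior 0.2, lik 0.266, product 0.05320; [4] prior 0.2, lik 0.036, product 0.007200; [5] prior 0.2, lik 0.27, product 0.05400.
Normalizing constant = 0.16740; the posterior for Machine 1 is its product over the sum, 0.009600/0.16740 = 0.057.

Posterior probability ≈ 0.057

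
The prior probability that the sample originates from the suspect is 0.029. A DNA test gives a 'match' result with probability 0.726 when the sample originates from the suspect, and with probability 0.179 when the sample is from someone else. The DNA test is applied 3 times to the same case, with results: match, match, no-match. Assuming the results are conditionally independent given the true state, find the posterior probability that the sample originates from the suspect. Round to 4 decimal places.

With H the event that the sample originates from the suspect, the joint likelihood of the observed sequence is P(data|H) = 0.726·0.726·0.274 = 0.14442 and P(data|¬H) = 0.179·0.179·0.821 = 0.026306.
Bayes: P(H|data) = 0.029·0.14442 / (0.029·0.14442 + 0.971·0.026306) = 0.0041881/0.029731 = 0.1409.

Posterior P(H) ≈ 0.1409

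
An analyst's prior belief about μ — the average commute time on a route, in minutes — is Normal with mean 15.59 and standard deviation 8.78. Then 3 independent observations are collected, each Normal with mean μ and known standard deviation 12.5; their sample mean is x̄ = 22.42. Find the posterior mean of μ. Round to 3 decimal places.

With known σ, the Normal prior is conjugate. Weight on the data is w = (n/σ²)/(n/σ² + 1/τ₀²) = 0.0192000/(0.0192000+0.0129721) = 0.59679.
Posterior mean = w·x̄ + (1−w)·μ₀ = 0.59679·22.42 + 0.40321·15.59 = 19.666.

Posterior mean ≈ 19.666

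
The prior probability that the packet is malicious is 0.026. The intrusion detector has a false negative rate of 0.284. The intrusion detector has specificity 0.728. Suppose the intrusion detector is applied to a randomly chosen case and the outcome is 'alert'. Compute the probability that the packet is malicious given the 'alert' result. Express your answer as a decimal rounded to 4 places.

Write H for 'the packet is malicious'. Prior odds H:¬H = 0.026/0.974 = 0.026694. For the 'alert' outcome, the likelihood ratio is 0.716/0.272 = 2.6324.
Posterior odds = 0.026694 × 2.6324 = 0.070268, so P(H|E) = 0.070268/(1+0.070268) = 0.0657.

P(H | E) ≈ 0.0657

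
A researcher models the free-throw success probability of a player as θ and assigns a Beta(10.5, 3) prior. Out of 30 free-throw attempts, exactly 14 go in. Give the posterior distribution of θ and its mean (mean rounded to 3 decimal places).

Posterior: Beta(24.5, 19); mean ≈ 0.563

The binomial likelihood is conjugate to the Beta prior: with 14 successes and 16 failures, the posterior is Beta(10.5+14, 3+16) = Beta(24.5, 19).
E[θ | data] = 24.5/(24.5+19) = 0.563.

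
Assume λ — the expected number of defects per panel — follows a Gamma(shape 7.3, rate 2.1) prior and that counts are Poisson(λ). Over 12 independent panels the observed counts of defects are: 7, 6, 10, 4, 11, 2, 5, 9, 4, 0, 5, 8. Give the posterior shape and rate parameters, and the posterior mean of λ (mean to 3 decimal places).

The Poisson likelihood adds the total count to the shape and the number of exposure periods to the rate. Here ∑xᵢ = 71 and n = 12, so shape 7.3→78.3 and rate 2.1→14.1.
E[λ | data] = 78.3/14.1 = 5.553.

Posterior: Gamma(shape=78.3, rate=14.1); mean ≈ 5.553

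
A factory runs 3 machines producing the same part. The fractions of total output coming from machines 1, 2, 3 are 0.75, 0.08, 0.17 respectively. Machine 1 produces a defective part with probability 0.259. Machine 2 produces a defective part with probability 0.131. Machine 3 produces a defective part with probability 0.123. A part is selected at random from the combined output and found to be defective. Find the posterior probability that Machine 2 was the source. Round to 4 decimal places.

P(defective|M1) = 0.259; P(defective|M2) = 0.131; P(defective|M3) = 0.123.
Prior × likelihood for each source: 0.75·0.259=0.1943, 0.08·0.131=0.01048, 0.17·0.123=0.02091. Summing gives P(defective) = 0.22564.
P(Machine 2 | defective) = 0.01048 / 0.22564 = 0.0464.

Posterior probability ≈ 0.0464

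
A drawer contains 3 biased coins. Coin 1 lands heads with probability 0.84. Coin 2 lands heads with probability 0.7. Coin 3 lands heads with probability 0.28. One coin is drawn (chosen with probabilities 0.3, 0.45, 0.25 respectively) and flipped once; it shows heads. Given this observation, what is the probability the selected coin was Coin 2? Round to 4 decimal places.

Tabulate prior·likelihood by source: [1] prior 0.3, lik 0.84, product 0.2520; [2] prior 0.45, lik 0.7, product 0.3150; [3] prior 0.25, lik 0.28, product 0.07000.
Normalizing constant = 0.63700; the posterior for Coin 2 is its product over the sum, 0.3150/0.63700 = 0.4945.

Posterior probability ≈ 0.4945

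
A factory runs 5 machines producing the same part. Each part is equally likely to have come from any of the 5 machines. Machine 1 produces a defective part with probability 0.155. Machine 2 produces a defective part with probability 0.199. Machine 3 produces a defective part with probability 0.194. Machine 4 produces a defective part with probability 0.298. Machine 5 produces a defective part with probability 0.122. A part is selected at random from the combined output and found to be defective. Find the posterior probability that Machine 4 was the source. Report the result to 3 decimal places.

P(defective|M1) = 0.155; P(defective|M2) = 0.199; P(defective|M3) = 0.194; P(defective|M4) = 0.298; P(defective|M5) = 0.122.
Prior × likelihood for each source: 0.2·0.155=0.03100, 0.2·0.199=0.03980, 0.2·0.194=0.03880, 0.2·0.298=0.05960, 0.2·0.122=0.02440. Summing gives P(defective) = 0.19360.
P(Machine 4 | defective) = 0.05960 / 0.19360 = 0.308.

Posterior probability ≈ 0.308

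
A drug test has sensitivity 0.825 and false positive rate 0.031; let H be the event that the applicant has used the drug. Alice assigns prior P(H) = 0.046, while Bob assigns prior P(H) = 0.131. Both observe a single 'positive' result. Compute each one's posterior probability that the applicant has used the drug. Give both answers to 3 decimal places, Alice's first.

Alice: 0.562; Bob: 0.800

The likelihood ratio for a 'positive' result is 0.825/0.031 = 26.613.
Alice: prior odds 0.046/0.954 = 0.048218; posterior odds 1.2832; posterior probability 0.562.
Bob: prior odds 0.131/0.869 = 0.15075; posterior odds 4.0118; posterior probability 0.800.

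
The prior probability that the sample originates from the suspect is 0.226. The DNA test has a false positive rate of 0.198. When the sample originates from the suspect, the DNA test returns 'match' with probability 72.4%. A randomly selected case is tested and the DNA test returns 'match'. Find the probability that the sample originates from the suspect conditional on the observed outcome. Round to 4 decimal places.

Let H be the event that the sample originates from the suspect. P(H) = 0.226, so P(¬H) = 0.774. With E the 'match' result, P(E|H) = 0.724 and P(E|¬H) = 0.198.
P(E) = 0.724·0.226 + 0.198·0.774 = 0.16362 + 0.15325 = 0.31688.
By Bayes' theorem, P(H|E) = 0.16362 / 0.31688 = 0.5164.

P(H | E) ≈ 0.5164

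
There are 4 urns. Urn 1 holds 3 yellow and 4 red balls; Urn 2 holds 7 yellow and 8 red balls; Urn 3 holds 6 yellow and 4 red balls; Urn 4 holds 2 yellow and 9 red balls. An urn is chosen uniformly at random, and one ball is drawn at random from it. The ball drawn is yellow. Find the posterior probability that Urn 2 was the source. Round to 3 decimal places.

P(yellow|Urn 1) = 0.4286; P(yellow|Urn 2) = 0.4667; P(yellow|Urn 3) = 0.6; P(yellow|Urn 4) = 0.1818.
Prior × likelihood for each source: 0.25·0.4286=0.1071, 0.25·0.4667=0.1167, 0.25·0.6=0.1500, 0.25·0.1818=0.04545. Summing gives P(yellow) = 0.41926.
P(Urn 2 | yellow) = 0.1167 / 0.41926 = 0.278.

Posterior probability ≈ 0.278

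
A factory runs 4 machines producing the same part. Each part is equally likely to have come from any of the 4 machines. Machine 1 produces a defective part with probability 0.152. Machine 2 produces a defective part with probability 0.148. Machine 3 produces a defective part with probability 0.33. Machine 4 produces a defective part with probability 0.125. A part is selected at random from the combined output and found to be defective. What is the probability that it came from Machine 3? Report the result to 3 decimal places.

P(defective|M1) = 0.152; P(defective|M2) = 0.148; P(defective|M3) = 0.33; P(defective|M4) = 0.125.
Prior × likelihood for each source: 0.25·0.152=0.03800, 0.25·0.148=0.03700, 0.25·0.33=0.08250, 0.25·0.125=0.03125. Summing gives P(defective) = 0.18875.
P(Machine 3 | defective) = 0.08250 / 0.18875 = 0.437.

Posterior probability ≈ 0.437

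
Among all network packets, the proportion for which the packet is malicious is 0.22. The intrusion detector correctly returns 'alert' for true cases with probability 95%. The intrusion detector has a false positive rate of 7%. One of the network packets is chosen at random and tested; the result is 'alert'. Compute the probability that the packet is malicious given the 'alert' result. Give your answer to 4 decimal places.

Let H be the event that the packet is malicious. P(H) = 0.22, so P(¬H) = 0.78. With E the 'alert' result, P(E|H) = 0.95 and P(E|¬H) = 0.07.
P(E) = 0.95·0.22 + 0.07·0.78 = 0.20900 + 0.054600 = 0.26360.
By Bayes' theorem, P(H|E) = 0.20900 / 0.26360 = 0.7929.

P(H | E) ≈ 0.7929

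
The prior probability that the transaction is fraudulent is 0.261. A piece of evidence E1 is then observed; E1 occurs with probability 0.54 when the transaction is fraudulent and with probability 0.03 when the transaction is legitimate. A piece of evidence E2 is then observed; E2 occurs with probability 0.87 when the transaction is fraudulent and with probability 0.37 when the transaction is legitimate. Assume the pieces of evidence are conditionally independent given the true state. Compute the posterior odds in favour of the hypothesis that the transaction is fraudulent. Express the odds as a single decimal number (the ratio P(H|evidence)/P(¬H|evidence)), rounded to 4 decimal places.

Posterior odds ≈ 14.9481

Prior odds = 0.261/(1−0.261) = 0.35318. In log-odds, ln(0.35318) = -1.0408.
Add log likelihood ratios: ln(18.000) + ln(2.3514) = 3.7454.
Posterior log-odds = 2.7046, so posterior odds = exp(2.7046) = 14.948.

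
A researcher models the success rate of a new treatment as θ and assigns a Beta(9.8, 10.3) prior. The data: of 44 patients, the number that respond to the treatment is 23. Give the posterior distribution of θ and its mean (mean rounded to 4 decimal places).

Posterior: Beta(32.8, 31.3); mean ≈ 0.5117

Observing 23 successes and 21 failures updates Beta(9.8, 10.3) by adding the success and failure counts to the two shape parameters: α = 9.8+23 = 32.8, β = 10.3+21 = 31.3.
E[θ | data] = 32.8/(32.8+31.3) = 0.5117.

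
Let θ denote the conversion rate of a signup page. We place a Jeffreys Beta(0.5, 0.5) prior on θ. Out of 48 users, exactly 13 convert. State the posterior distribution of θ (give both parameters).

The binomial likelihood is conjugate to the Beta prior: with 13 successes and 35 failures, the posterior is Beta(0.5+13, 0.5+35) = Beta(13.5, 35.5).

Posterior: Beta(13.5, 35.5)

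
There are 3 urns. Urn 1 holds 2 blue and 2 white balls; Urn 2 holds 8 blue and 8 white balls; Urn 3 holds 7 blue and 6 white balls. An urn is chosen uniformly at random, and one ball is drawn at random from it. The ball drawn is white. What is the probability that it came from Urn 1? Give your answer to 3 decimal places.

Tabulate prior·likelihood by source: [1] prior 0.333333, lik 0.5, product 0.1667; [2] prior 0.333333, lik 0.5, product 0.1667; [3] prior 0.333333, lik 0.4615, product 0.1538.
Normalizing constant = 0.48718; the posterior for Urn 1 is its product over the sum, 0.1667/0.48718 = 0.342.

Posterior probability ≈ 0.342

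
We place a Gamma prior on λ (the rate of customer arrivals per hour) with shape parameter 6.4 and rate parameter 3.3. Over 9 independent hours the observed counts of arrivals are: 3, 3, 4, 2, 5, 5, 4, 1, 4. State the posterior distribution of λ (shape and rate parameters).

Posterior: Gamma(shape=37.4, rate=12.3)

The Poisson likelihood adds the total count to the shape and the number of exposure periods to the rate. Here ∑xᵢ = 31 and n = 9, so shape 6.4→37.4 and rate 3.3→12.3.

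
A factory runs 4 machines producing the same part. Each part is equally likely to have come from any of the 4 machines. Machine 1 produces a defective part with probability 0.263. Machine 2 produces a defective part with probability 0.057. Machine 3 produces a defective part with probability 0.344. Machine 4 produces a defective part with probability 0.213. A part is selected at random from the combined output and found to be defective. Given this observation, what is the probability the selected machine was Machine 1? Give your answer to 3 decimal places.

P(defective|M1) = 0.263; P(defective|M2) = 0.057; P(defective|M3) = 0.344; P(defective|M4) = 0.213.
Prior × likelihood for each source: 0.25·0.263=0.06575, 0.25·0.057=0.01425, 0.25·0.344=0.08600, 0.25·0.213=0.05325. Summing gives P(defective) = 0.21925.
P(Machine 1 | defective) = 0.06575 / 0.21925 = 0.300.

Posterior probability ≈ 0.300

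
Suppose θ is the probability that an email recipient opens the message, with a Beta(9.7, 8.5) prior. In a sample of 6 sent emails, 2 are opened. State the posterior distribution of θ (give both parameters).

Posterior: Beta(11.7, 12.5)

The binomial likelihood is conjugate to the Beta prior: with 2 successes and 4 failures, the posterior is Beta(9.7+2, 8.5+4) = Beta(11.7, 12.5).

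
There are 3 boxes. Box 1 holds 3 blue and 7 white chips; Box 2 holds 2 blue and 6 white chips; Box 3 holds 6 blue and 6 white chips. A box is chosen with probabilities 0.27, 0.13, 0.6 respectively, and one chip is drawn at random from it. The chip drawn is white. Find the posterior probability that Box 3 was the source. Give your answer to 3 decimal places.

Posterior probability ≈ 0.512

Tabulate prior·likelihood by source: [1] prior 0.27, lik 0.7, product 0.1890; [2] prior 0.13, lik 0.75, product 0.09750; [3] prior 0.6, lik 0.5, product 0.3000.
Normalizing constant = 0.58650; the posterior for Box 3 is its product over the sum, 0.3000/0.58650 = 0.512.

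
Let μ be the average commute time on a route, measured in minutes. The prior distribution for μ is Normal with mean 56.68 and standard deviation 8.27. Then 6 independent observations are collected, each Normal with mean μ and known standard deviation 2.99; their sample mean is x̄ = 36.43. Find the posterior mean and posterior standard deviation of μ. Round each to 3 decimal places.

With known σ, the Normal prior is conjugate. Weight on the data is w = (n/σ²)/(n/σ² + 1/τ₀²) = 0.671133/(0.671133+0.0146214) = 0.97868.
Posterior mean = w·x̄ + (1−w)·μ₀ = 0.97868·36.43 + 0.021322·56.68 = 36.862. Posterior variance = 1/(0.671133+0.0146214) = 1.45825, so SD = 1.208.

Posterior mean ≈ 36.862; posterior SD ≈ 1.208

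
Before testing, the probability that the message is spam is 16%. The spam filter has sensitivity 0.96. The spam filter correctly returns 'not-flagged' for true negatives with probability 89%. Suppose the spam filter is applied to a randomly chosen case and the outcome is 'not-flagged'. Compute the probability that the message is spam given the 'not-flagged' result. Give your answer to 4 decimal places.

Let H be the event that the message is spam. P(H) = 0.16, so P(¬H) = 0.84. With E the 'not-flagged' result, P(E|H) = 0.04 and P(E|¬H) = 0.89.
P(E) = 0.04·0.16 + 0.89·0.84 = 0.0064000 + 0.74760 = 0.75400.
By Bayes' theorem, P(H|E) = 0.0064000 / 0.75400 = 0.0085.

P(H | E) ≈ 0.0085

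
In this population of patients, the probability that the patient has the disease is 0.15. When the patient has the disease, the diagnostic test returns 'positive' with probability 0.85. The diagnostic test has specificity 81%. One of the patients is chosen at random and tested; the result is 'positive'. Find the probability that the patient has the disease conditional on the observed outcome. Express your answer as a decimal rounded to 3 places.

P(H | E) ≈ 0.441

Write H for 'the patient has the disease'. Prior odds H:¬H = 0.15/0.85 = 0.17647. For the 'positive' outcome, the likelihood ratio is 0.85/0.19 = 4.4737.
Posterior odds = 0.17647 × 4.4737 = 0.78947, so P(H|E) = 0.78947/(1+0.78947) = 0.441.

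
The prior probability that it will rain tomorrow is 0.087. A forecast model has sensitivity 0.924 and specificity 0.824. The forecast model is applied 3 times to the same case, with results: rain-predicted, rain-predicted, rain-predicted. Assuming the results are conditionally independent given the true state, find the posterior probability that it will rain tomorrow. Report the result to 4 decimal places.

Let H be the event that it will rain tomorrow; start with P(H) = 0.087. P('rain-predicted'|H) = 0.924, P('rain-predicted'|¬H) = 0.176.
Update on result 1 ('rain-predicted'): P(H) ← 0.924·0.0870 / (0.924·0.0870 + 0.176·0.9130) = 0.080388/0.24108 = 0.3335.
Update on result 2 ('rain-predicted'): P(H) ← 0.924·0.3335 / (0.924·0.3335 + 0.176·0.6665) = 0.30811/0.42542 = 0.7242.
Update on result 3 ('rain-predicted'): P(H) ← 0.924·0.7242 / (0.924·0.7242 + 0.176·0.2758) = 0.66920/0.71774 = 0.9324.

Posterior P(H) ≈ 0.9324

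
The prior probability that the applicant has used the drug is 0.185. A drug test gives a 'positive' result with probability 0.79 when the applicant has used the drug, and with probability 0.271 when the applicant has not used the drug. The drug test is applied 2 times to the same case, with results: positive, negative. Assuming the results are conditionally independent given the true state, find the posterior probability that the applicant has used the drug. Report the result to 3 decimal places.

Posterior P(H) ≈ 0.160

Let H be the event that the applicant has used the drug; start with P(H) = 0.185. P('positive'|H) = 0.79, P('positive'|¬H) = 0.271.
Update on result 1 ('positive'): P(H) ← 0.79·0.1850 / (0.79·0.1850 + 0.271·0.8150) = 0.14615/0.36701 = 0.3982.
Update on result 2 ('negative'): P(H) ← 0.21·0.3982 / (0.21·0.3982 + 0.729·0.6018) = 0.083625/0.52233 = 0.1601.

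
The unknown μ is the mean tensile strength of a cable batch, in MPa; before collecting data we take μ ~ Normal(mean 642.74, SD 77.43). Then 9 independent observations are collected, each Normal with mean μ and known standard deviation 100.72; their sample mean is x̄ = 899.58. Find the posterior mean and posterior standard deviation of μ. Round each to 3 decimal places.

With known σ, the Normal prior is conjugate. Weight on the data is w = (n/σ²)/(n/σ² + 1/τ₀²) = 0.00088718/(0.00088718+0.00016679) = 0.84175.
Posterior mean = w·x̄ + (1−w)·μ₀ = 0.84175·899.58 + 0.15825·642.74 = 858.934. Posterior variance = 1/(0.00088718+0.00016679) = 948.791, so SD = 30.802.

Posterior mean ≈ 858.934; posterior SD ≈ 30.802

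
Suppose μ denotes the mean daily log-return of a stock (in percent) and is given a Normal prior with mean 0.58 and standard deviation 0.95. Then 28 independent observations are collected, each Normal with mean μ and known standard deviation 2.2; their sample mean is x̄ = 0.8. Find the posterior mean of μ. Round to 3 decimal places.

Posterior mean ≈ 0.765

Prior precision 1/τ₀² = 1/0.95² = 1.10803; data precision n/σ² = 28/2.2² = 5.78512.
Posterior precision = 1.10803 + 5.78512 = 6.89316.
Posterior mean = (1.10803·0.58 + 5.78512·0.8) / 6.89316 = 0.765.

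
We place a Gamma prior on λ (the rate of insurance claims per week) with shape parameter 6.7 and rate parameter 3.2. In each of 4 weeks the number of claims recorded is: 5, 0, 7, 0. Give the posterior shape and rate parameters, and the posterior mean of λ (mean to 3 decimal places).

Total count ∑xᵢ = 12 over n = 4 weeks.
Gamma is conjugate to the Poisson likelihood: posterior is Gamma(shape = 6.7+12 = 18.7, rate = 3.2+4 = 7.2).
Posterior mean = shape/rate = 18.7/7.2 = 2.597.

Posterior: Gamma(shape=18.7, rate=7.2); mean ≈ 2.597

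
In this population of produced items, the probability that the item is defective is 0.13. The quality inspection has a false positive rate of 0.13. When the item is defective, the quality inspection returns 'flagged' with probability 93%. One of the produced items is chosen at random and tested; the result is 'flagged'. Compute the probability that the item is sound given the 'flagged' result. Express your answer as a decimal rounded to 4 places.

P(¬H | E) ≈ 0.4833

Write H for 'the item is defective'. Prior odds H:¬H = 0.13/0.87 = 0.14943. For the 'flagged' outcome, the likelihood ratio is 0.93/0.13 = 7.1538.
Posterior odds = 0.14943 × 7.1538 = 1.0690, so P(H|E) = 1.0690/(1+1.0690) = 0.5167. Then P(¬H|E) = 1 − 0.5167 = 0.4833.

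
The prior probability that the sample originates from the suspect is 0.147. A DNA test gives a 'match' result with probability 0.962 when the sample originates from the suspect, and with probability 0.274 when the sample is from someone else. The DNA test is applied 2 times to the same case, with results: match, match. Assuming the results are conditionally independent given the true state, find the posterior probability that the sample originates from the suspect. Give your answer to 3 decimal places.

Let H be the event that the sample originates from the suspect; start with P(H) = 0.147. P('match'|H) = 0.962, P('match'|¬H) = 0.274.
Update on result 1 ('match'): P(H) ← 0.962·0.1470 / (0.962·0.1470 + 0.274·0.8530) = 0.14141/0.37514 = 0.3770.
Update on result 2 ('match'): P(H) ← 0.962·0.3770 / (0.962·0.3770 + 0.274·0.6230) = 0.36264/0.53335 = 0.6799.

Posterior P(H) ≈ 0.680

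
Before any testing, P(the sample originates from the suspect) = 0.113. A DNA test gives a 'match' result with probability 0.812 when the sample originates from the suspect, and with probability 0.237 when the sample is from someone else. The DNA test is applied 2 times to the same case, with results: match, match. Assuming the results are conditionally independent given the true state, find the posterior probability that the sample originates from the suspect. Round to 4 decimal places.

Posterior P(H) ≈ 0.5993

With H the event that the sample originates from the suspect, the joint likelihood of the observed sequence is P(data|H) = 0.812·0.812 = 0.65934 and P(data|¬H) = 0.237·0.237 = 0.056169.
Bayes: P(H|data) = 0.113·0.65934 / (0.113·0.65934 + 0.887·0.056169) = 0.074506/0.12433 = 0.5993.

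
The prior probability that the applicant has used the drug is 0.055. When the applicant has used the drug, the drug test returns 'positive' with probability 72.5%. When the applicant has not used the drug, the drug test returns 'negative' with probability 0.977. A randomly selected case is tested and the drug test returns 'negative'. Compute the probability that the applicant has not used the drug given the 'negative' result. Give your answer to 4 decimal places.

Let H be the event that the applicant has used the drug. P(H) = 0.055, so P(¬H) = 0.945. With E the 'negative' result, P(E|H) = 0.275 and P(E|¬H) = 0.977.
P(E) = 0.275·0.055 + 0.977·0.945 = 0.015125 + 0.92326 = 0.93839.
By Bayes' theorem, P(H|E) = 0.015125 / 0.93839 = 0.0161. Hence P(¬H|E) = 1 − 0.0161 = 0.9839.

P(¬H | E) ≈ 0.9839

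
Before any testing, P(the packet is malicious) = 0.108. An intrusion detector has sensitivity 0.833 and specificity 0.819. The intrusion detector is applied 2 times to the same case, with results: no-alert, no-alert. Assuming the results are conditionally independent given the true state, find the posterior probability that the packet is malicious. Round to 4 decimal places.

With H the event that the packet is malicious, the joint likelihood of the observed sequence is P(data|H) = 0.167·0.167 = 0.027889 and P(data|¬H) = 0.819·0.819 = 0.67076.
Bayes: P(H|data) = 0.108·0.027889 / (0.108·0.027889 + 0.892·0.67076) = 0.0030120/0.60133 = 0.0050.

Posterior P(H) ≈ 0.0050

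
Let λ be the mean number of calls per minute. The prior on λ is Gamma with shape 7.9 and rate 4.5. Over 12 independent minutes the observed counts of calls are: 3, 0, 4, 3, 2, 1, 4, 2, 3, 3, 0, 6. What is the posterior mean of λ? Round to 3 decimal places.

Total count ∑xᵢ = 31 over n = 12 minutes.
Gamma is conjugate to the Poisson likelihood: posterior is Gamma(shape = 7.9+31 = 38.9, rate = 4.5+12 = 16.5).
E[λ | data] = 38.9/16.5 = 2.358.

Posterior mean ≈ 2.358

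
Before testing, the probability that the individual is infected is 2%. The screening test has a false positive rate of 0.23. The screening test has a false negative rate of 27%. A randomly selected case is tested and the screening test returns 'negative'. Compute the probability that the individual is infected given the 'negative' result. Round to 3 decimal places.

P(H | E) ≈ 0.007

Let H be the event that the individual is infected. P(H) = 0.02, so P(¬H) = 0.98. With E the 'negative' result, P(E|H) = 0.27 and P(E|¬H) = 0.77.
P(E) = 0.27·0.02 + 0.77·0.98 = 0.0054000 + 0.75460 = 0.76000.
By Bayes' theorem, P(H|E) = 0.0054000 / 0.76000 = 0.007.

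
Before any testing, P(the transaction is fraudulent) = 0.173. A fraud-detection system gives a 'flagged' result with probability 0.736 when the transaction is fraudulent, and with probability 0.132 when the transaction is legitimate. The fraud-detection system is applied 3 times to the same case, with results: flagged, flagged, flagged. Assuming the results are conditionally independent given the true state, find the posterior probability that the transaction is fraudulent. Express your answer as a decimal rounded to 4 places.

With H the event that the transaction is fraudulent, the joint likelihood of the observed sequence is P(data|H) = 0.736·0.736·0.736 = 0.39869 and P(data|¬H) = 0.132·0.132·0.132 = 0.0023000.
Bayes: P(H|data) = 0.173·0.39869 / (0.173·0.39869 + 0.827·0.0023000) = 0.068973/0.070875 = 0.9732.

Posterior P(H) ≈ 0.9732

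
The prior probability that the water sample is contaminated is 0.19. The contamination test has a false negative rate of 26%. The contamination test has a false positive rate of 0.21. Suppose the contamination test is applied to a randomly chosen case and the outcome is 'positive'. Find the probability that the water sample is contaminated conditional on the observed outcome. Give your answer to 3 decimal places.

Let H be the event that the water sample is contaminated. P(H) = 0.19, so P(¬H) = 0.81. With E the 'positive' result, P(E|H) = 0.74 and P(E|¬H) = 0.21.
P(E) = 0.74·0.19 + 0.21·0.81 = 0.14060 + 0.17010 = 0.31070.
By Bayes' theorem, P(H|E) = 0.14060 / 0.31070 = 0.453.

P(H | E) ≈ 0.453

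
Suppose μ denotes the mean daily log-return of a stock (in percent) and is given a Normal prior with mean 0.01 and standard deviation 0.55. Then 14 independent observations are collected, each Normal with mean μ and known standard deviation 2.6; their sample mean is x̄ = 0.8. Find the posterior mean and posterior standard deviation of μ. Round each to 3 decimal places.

Prior precision 1/τ₀² = 1/0.55² = 3.30579; data precision n/σ² = 14/2.6² = 2.07101.
Posterior precision = 3.30579 + 2.07101 = 5.37679, giving posterior SD = 1/√5.37679 = 0.431.
Posterior mean = (3.30579·0.01 + 2.07101·0.8) / 5.37679 = 0.314.

Posterior mean ≈ 0.314; posterior SD ≈ 0.431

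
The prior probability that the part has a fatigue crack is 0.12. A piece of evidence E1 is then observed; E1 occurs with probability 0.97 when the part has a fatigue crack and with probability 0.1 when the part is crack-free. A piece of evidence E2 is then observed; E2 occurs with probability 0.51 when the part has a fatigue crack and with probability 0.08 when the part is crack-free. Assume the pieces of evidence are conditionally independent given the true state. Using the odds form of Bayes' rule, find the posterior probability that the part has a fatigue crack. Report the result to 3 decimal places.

Posterior probability ≈ 0.894

Prior odds = 0.12/(1−0.12) = 0.13636. In log-odds, ln(0.13636) = -1.9924.
Add log likelihood ratios: ln(9.7000) + ln(6.3750) = 4.1245.
Posterior log-odds = 2.1321, so posterior odds = exp(2.1321) = 8.4324. Converting, P(H|E) = 8.4324/9.4324 = 0.894.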